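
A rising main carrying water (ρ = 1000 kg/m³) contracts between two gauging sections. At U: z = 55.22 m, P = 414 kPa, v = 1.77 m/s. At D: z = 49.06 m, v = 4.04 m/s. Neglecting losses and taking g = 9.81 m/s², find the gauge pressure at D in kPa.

Pressure head at U: ψ₁ = P₁/(ρg) = 414×1000 / (1000 × 9.81) = 42.20 m.
Velocity heads: v₁²/2g = 1.77²/19.62 = 0.160 m; v₂²/2g = 4.04²/19.62 = 0.832 m.
Total head H = z₁ + ψ₁ + v₁²/2g = 55.22 + 42.20 + 0.160 = 97.58 m.
ψ₂ = H − z₂ − v₂²/2g = 97.58 − 49.06 − 0.832 = 47.69 m.
P₂ = ρgψ₂ = 1000 × 9.81 × 47.69 ≈ 468 kPa.

P₂ ≈ 468 kPa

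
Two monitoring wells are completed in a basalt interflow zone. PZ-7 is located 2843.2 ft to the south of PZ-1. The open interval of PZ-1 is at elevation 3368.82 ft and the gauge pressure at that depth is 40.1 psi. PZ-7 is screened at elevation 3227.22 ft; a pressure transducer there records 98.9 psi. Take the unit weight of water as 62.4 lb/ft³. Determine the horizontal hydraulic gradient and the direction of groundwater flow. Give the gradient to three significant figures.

Pressure head at PZ-1: ψ = 144·P/γ = 144 × 40.1 / 62.4 = 92.54 ft.
Total head at PZ-1: h = z + ψ = 3368.82 + 92.54 = 3461.36 ft.
Pressure head at PZ-7: ψ = 144·P/γ = 144 × 98.9 / 62.4 = 228.23 ft.
Total head at PZ-7: h = z + ψ = 3227.22 + 228.23 = 3455.45 ft.
Head difference: h(PZ-1) − h(PZ-7) = 3461.36 − 3455.45 = 5.91 ft.
Hydraulic gradient: i = |Δh| / L = 5.91 / 2843.2 = 0.00208.
Flow is from higher to lower head: from PZ-1 toward PZ-7, i.e. toward the south.

i ≈ 0.00208; groundwater flows toward the south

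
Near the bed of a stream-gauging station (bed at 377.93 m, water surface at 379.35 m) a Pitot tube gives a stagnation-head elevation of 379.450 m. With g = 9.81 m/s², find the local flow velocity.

Near the bed, under hydrostatic conditions, the piezometric head (z + ψ) equals the free-surface elevation, 379.35 m.
Velocity head = total − piezometric = 379.450 − 379.35 = 0.100 m.
v = √(2g·h_v) = √(2 × 9.81 × 0.100) = 1.40 m/s.

v ≈ 1.40 m/s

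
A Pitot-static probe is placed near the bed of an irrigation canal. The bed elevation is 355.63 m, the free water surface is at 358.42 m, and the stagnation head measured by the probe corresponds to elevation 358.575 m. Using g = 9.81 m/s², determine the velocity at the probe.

Near the bed, under hydrostatic conditions, the piezometric head (z + ψ) equals the free-surface elevation, 358.42 m.
Velocity head = total − piezometric = 358.575 − 358.42 = 0.155 m.
v = √(2g·h_v) = √(2 × 9.81 × 0.155) = 1.74 m/s.

v ≈ 1.74 m/s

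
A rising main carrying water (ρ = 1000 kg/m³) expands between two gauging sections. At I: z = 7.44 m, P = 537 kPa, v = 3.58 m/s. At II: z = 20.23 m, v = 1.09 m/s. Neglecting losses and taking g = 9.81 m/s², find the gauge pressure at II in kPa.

P₂ ≈ 417 kPa

Pressure head at I: ψ₁ = P₁/(ρg) = 537×1000 / (1000 × 9.81) = 54.74 m.
Velocity heads: v₁²/2g = 3.58²/19.62 = 0.653 m; v₂²/2g = 1.09²/19.62 = 0.061 m.
Total head H = z₁ + ψ₁ + v₁²/2g = 7.44 + 54.74 + 0.653 = 62.83 m.
ψ₂ = H − z₂ − v₂²/2g = 62.83 − 20.23 − 0.061 = 42.54 m.
P₂ = ρgψ₂ = 1000 × 9.81 × 42.54 ≈ 417 kPa.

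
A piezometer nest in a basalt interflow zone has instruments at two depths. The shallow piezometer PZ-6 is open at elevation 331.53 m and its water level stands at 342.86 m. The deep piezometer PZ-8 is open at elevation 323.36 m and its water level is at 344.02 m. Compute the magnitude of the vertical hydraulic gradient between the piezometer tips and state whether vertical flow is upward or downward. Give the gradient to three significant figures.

Total head at PZ-6: h = 342.86 m (water level in the standpipe).
Total head at PZ-8: h = 344.02 m.
Δh = h(PZ-6) − h(PZ-8) = 342.86 − 344.02 = -1.16 m.
Vertical separation Δz = 331.53 − 323.36 = 8.17 m.
|i_v| = |Δh| / Δz = 1.16 / 8.17 = 0.142.
Head is higher in the deep piezometer, so vertical flow is upward (discharge condition).

|i_v| ≈ 0.142; vertical flow is upward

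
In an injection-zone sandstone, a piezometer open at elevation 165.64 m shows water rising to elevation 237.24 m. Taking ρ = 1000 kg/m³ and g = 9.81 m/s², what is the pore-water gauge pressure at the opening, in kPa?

Pressure head ψ = h − z = 237.24 − 165.64 = 71.60 m.
P = ρgψ = 1000 × 9.81 × 71.60 = 702396 Pa ≈ 702 kPa.

P ≈ 702 kPa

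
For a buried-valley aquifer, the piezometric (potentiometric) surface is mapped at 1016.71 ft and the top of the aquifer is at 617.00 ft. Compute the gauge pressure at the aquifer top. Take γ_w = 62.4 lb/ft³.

Pressure head at the aquifer top: ψ = h − z = 1016.71 − 617.00 = 399.71 ft.
P = γψ/144 = 62.4 × 399.71 / 144 = 173 psi.

P ≈ 173 psi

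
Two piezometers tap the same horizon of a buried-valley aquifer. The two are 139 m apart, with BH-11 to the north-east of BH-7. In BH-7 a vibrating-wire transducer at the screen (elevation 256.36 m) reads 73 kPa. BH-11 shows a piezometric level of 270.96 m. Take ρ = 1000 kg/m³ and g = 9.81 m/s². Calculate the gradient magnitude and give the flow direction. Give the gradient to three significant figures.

Pressure head at BH-7: ψ = P/(ρg) = 73×1000 / (1000 × 9.81) = 7.44 m.
Total head at BH-7: h = z + ψ = 256.36 + 7.44 = 263.80 m.
Total head at BH-11: h = 270.96 m (water level in the piezometer is the total head).
Head difference: h(BH-7) − h(BH-11) = 263.80 − 270.96 = -7.16 m.
Hydraulic gradient: i = |Δh| / L = 7.16 / 139 = 0.0515.
Flow is from higher to lower head: from BH-11 toward BH-7, i.e. toward the south-west.

i ≈ 0.0515; groundwater flows toward the south-west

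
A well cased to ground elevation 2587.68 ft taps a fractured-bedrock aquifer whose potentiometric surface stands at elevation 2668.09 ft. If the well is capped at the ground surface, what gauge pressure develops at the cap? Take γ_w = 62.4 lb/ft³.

P ≈ 34.8 psi

Head above the cap: Δh = 2668.09 − 2587.68 = 80.41 ft.
P = γΔh/144 = 62.4 × 80.41 / 144 = 34.8 psi.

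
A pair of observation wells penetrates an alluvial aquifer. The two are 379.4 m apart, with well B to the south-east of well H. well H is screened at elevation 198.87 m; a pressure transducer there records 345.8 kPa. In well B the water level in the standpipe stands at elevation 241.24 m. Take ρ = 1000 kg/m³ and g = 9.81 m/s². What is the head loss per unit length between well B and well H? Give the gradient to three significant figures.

Pressure head at well H: ψ = P/(ρg) = 345.8×1000 / (1000 × 9.81) = 35.25 m.
Total head at well H: h = z + ψ = 198.87 + 35.25 = 234.12 m.
Total head at well B: h = 241.24 m (water level in the piezometer is the total head).
Head difference: h(well H) − h(well B) = 234.12 − 241.24 = -7.12 m.
Hydraulic gradient: i = |Δh| / L = 7.12 / 379.4 = 0.0188.

i ≈ 0.0188 m/m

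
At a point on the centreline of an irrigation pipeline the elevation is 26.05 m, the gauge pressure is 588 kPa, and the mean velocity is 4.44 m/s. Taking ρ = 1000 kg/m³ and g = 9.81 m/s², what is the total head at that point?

Pressure head ψ = P/(ρg) = 588×1000 / (1000 × 9.81) = 59.94 m.
Velocity head = v²/(2g) = 4.44² / (2 × 9.81) = 1.005 m.
h = z + ψ + v²/(2g) = 26.05 + 59.94 + 1.005 = 86.99 m.

h ≈ 86.99 m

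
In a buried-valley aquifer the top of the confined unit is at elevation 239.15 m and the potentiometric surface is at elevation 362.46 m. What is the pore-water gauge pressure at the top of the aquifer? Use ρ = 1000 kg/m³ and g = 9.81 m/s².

Pressure head at the aquifer top: ψ = h − z = 362.46 − 239.15 = 123.31 m.
P = ρgψ = 1000 × 9.81 × 123.31 = 1209671 Pa ≈ 1210 kPa.

P ≈ 1210 kPa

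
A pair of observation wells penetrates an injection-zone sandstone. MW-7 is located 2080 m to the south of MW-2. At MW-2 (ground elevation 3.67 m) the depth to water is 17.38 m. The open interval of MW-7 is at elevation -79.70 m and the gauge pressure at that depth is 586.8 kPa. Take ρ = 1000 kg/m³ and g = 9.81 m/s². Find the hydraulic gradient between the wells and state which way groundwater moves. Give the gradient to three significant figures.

Total head at MW-2: h = 3.67 − 17.38 = -13.71 m.
Pressure head at MW-7: ψ = P/(ρg) = 586.8×1000 / (1000 × 9.81) = 59.82 m.
Total head at MW-7: h = z + ψ = -79.70 + 59.82 = -19.88 m.
Head difference: h(MW-2) − h(MW-7) = -13.71 − (-19.88) = 6.17 m.
Hydraulic gradient: i = |Δh| / L = 6.17 / 2080 = 0.00297.
Flow is from higher to lower head: from MW-2 toward MW-7, i.e. toward the south.

i ≈ 0.00297; groundwater flows toward the south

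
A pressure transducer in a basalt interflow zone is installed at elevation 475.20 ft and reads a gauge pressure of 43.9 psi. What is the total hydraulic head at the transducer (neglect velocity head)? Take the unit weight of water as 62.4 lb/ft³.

h ≈ 576.51 ft

ψ = 144·P/γ = 144 × 43.9 / 62.4 = 101.31 ft.
h = z + ψ = 475.20 + 101.31 = 576.51 ft.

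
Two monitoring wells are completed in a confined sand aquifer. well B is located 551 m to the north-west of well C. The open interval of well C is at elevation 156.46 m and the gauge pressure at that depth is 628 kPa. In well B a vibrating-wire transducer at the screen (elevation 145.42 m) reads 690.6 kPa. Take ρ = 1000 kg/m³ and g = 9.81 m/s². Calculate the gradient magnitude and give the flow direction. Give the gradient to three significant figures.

i ≈ 0.00846; groundwater flows toward the north-west

Pressure head at well C: ψ = P/(ρg) = 628×1000 / (1000 × 9.81) = 64.02 m.
Total head at well C: h = z + ψ = 156.46 + 64.02 = 220.48 m.
Pressure head at well B: ψ = P/(ρg) = 690.6×1000 / (1000 × 9.81) = 70.40 m.
Total head at well B: h = z + ψ = 145.42 + 70.40 = 215.82 m.
Head difference: h(well C) − h(well B) = 220.48 − 215.82 = 4.66 m.
Hydraulic gradient: i = |Δh| / L = 4.66 / 551 = 0.00846.
Flow is from higher to lower head: from well C toward well B, i.e. toward the north-west.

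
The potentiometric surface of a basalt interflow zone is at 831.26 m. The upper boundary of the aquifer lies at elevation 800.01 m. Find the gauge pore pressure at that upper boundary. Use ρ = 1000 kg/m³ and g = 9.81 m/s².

Pressure head at the aquifer top: ψ = h − z = 831.26 − 800.01 = 31.25 m.
P = ρgψ = 1000 × 9.81 × 31.25 = 306562 Pa ≈ 307 kPa.

P ≈ 307 kPa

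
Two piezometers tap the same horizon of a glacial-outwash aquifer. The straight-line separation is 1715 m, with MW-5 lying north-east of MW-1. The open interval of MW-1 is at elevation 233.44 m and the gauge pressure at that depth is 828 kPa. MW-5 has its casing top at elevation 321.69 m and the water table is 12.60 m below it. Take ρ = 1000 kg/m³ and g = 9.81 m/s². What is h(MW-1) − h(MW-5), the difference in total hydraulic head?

Pressure head at MW-1: ψ = P/(ρg) = 828×1000 / (1000 × 9.81) = 84.40 m.
Total head at MW-1: h = z + ψ = 233.44 + 84.40 = 317.84 m.
Total head at MW-5: h = 321.69 − 12.60 = 309.09 m.
Head difference: h(MW-1) − h(MW-5) = 317.84 − 309.09 = 8.75 m.

Δh ≈ 8.75 m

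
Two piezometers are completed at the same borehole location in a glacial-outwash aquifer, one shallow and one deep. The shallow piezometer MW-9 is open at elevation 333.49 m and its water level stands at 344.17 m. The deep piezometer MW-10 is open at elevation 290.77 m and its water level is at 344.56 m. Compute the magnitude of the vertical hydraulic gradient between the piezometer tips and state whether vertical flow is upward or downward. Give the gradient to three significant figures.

Total head at MW-9: h = 344.17 m (water level in the standpipe).
Total head at MW-10: h = 344.56 m.
Δh = h(MW-9) − h(MW-10) = 344.17 − 344.56 = -0.39 m.
Vertical separation Δz = 333.49 − 290.77 = 42.72 m.
|i_v| = |Δh| / Δz = 0.39 / 42.72 = 0.00913.
Head is higher in the deep piezometer, so vertical flow is upward (discharge condition).

|i_v| ≈ 0.00913; vertical flow is upward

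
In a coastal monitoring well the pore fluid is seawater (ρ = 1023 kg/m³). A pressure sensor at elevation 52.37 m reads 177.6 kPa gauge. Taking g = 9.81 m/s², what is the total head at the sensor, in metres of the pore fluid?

ψ = P/(ρg) = 177.6×1000 / (1023 × 9.81) = 17.70 m.
h = z + ψ = 52.37 + 17.70 = 70.07 m.

h ≈ 70.07 m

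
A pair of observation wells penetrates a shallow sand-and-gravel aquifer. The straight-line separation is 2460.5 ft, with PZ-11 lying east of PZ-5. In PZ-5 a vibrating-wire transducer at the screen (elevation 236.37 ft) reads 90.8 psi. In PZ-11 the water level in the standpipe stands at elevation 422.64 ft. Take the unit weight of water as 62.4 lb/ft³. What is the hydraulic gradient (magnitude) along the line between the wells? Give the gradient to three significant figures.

Pressure head at PZ-5: ψ = 144·P/γ = 144 × 90.8 / 62.4 = 209.54 ft.
Total head at PZ-5: h = z + ψ = 236.37 + 209.54 = 445.91 ft.
Total head at PZ-11: h = 422.64 ft (water level in the piezometer is the total head).
Head difference: h(PZ-5) − h(PZ-11) = 445.91 − 422.64 = 23.27 ft.
Hydraulic gradient: i = |Δh| / L = 23.27 / 2460.5 = 0.00946.

i ≈ 0.00946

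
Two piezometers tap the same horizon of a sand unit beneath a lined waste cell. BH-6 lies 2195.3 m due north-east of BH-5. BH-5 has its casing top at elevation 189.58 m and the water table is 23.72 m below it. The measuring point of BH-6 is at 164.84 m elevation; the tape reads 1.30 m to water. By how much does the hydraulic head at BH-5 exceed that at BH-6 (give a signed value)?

Δh ≈ 2.32 m

Total head at BH-5: h = 189.58 − 23.72 = 165.86 m.
Total head at BH-6: h = 164.84 − 1.30 = 163.54 m.
Head difference: h(BH-5) − h(BH-6) = 165.86 − 163.54 = 2.32 m.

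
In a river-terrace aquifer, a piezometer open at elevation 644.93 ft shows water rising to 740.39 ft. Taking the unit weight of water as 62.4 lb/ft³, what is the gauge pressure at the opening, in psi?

P ≈ 41.4 psi

Pressure head ψ = h − z = 740.39 − 644.93 = 95.46 ft.
P = γ·ψ / 144 = 62.4 × 95.46 / 144 = 41.4 psi.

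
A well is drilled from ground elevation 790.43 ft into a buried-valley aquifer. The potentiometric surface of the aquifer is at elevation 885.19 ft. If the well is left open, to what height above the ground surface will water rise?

Water rises to the potentiometric surface, so the rise above ground = 885.19 − 790.43 = 94.76 ft.

≈ 94.76 ft above ground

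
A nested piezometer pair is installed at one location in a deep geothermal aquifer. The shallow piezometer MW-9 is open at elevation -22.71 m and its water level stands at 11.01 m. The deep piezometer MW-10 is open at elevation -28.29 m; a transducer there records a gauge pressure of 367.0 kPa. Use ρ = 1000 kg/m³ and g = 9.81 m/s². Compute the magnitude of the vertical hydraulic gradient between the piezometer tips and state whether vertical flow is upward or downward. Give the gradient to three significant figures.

Total head at MW-9: h = 11.01 m (water level in the standpipe).
Pressure head at MW-10: ψ = P/(ρg) = 367.0×1000 / (1000 × 9.81) = 37.41 m.
Total head at MW-10: h = z + ψ = -28.29 + 37.41 = 9.12 m.
Δh = h(MW-9) − h(MW-10) = 11.01 − 9.12 = 1.89 m.
Vertical separation Δz = -22.71 − (-28.29) = 5.58 m.
|i_v| = |Δh| / Δz = 1.89 / 5.58 = 0.339.
Head is higher in the shallow piezometer, so vertical flow is downward (recharge condition).

|i_v| ≈ 0.339; vertical flow is downward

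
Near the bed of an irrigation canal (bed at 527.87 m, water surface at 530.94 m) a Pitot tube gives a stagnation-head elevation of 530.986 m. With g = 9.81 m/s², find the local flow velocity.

Near the bed, under hydrostatic conditions, the piezometric head (z + ψ) equals the free-surface elevation, 530.94 m.
Velocity head = total − piezometric = 530.986 − 530.94 = 0.046 m.
v = √(2g·h_v) = √(2 × 9.81 × 0.046) = 0.950 m/s.

v ≈ 0.950 m/s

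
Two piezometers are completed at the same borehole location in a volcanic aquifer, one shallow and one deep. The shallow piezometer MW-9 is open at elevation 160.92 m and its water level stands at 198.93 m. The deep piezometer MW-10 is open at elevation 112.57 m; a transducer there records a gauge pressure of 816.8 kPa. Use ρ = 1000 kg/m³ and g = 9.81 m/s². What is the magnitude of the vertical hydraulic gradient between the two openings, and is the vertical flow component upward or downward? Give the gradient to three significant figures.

|i_v| ≈ 0.0641; vertical flow is downward

Total head at MW-9: h = 198.93 m (water level in the standpipe).
Pressure head at MW-10: ψ = P/(ρg) = 816.8×1000 / (1000 × 9.81) = 83.26 m.
Total head at MW-10: h = z + ψ = 112.57 + 83.26 = 195.83 m.
Δh = h(MW-9) − h(MW-10) = 198.93 − 195.83 = 3.10 m.
Vertical separation Δz = 160.92 − 112.57 = 48.35 m.
|i_v| = |Δh| / Δz = 3.10 / 48.35 = 0.0641.
Head is higher in the shallow piezometer, so vertical flow is downward (recharge condition).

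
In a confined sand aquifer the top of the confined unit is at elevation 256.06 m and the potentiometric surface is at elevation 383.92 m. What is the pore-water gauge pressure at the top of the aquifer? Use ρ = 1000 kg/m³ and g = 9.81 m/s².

Pressure head at the aquifer top: ψ = h − z = 383.92 − 256.06 = 127.86 m.
P = ρgψ = 1000 × 9.81 × 127.86 = 1254307 Pa ≈ 1250 kPa.

P ≈ 1250 kPa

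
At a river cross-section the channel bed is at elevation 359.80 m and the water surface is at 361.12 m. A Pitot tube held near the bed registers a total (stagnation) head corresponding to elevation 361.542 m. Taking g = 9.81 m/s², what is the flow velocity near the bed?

Near the bed, under hydrostatic conditions, the piezometric head (z + ψ) equals the free-surface elevation, 361.12 m.
Velocity head = total − piezometric = 361.542 − 361.12 = 0.422 m.
v = √(2g·h_v) = √(2 × 9.81 × 0.422) = 2.88 m/s.

v ≈ 2.88 m/s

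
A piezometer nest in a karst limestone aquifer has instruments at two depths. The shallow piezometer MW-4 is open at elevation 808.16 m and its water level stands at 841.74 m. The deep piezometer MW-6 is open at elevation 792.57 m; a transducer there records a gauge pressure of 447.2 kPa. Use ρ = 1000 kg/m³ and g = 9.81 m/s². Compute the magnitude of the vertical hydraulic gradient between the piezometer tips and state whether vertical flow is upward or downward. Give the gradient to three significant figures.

|i_v| ≈ 0.230; vertical flow is downward

Total head at MW-4: h = 841.74 m (water level in the standpipe).
Pressure head at MW-6: ψ = P/(ρg) = 447.2×1000 / (1000 × 9.81) = 45.59 m.
Total head at MW-6: h = z + ψ = 792.57 + 45.59 = 838.16 m.
Δh = h(MW-4) − h(MW-6) = 841.74 − 838.16 = 3.58 m.
Vertical separation Δz = 808.16 − 792.57 = 15.59 m.
|i_v| = |Δh| / Δz = 3.58 / 15.59 = 0.230.
Head is higher in the shallow piezometer, so vertical flow is downward (recharge condition).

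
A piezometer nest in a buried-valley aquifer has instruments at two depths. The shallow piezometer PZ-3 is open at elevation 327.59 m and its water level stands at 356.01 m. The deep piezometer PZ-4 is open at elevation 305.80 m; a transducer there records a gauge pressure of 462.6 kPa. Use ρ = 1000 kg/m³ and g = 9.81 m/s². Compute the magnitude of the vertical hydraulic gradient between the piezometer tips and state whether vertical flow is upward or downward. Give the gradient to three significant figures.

Total head at PZ-3: h = 356.01 m (water level in the standpipe).
Pressure head at PZ-4: ψ = P/(ρg) = 462.6×1000 / (1000 × 9.81) = 47.16 m.
Total head at PZ-4: h = z + ψ = 305.80 + 47.16 = 352.96 m.
Δh = h(PZ-3) − h(PZ-4) = 356.01 − 352.96 = 3.05 m.
Vertical separation Δz = 327.59 − 305.80 = 21.79 m.
|i_v| = |Δh| / Δz = 3.05 / 21.79 = 0.140.
Head is higher in the shallow piezometer, so vertical flow is downward (recharge condition).

|i_v| ≈ 0.140; vertical flow is downward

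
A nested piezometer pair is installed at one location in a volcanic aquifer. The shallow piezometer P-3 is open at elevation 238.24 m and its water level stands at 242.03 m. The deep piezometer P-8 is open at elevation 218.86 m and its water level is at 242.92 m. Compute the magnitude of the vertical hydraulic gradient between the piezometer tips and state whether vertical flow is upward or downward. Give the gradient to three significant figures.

Total head at P-3: h = 242.03 m (water level in the standpipe).
Total head at P-8: h = 242.92 m.
Δh = h(P-3) − h(P-8) = 242.03 − 242.92 = -0.89 m.
Vertical separation Δz = 238.24 − 218.86 = 19.38 m.
|i_v| = |Δh| / Δz = 0.89 / 19.38 = 0.0459.
Head is higher in the deep piezometer, so vertical flow is upward (discharge condition).

|i_v| ≈ 0.0459; vertical flow is upward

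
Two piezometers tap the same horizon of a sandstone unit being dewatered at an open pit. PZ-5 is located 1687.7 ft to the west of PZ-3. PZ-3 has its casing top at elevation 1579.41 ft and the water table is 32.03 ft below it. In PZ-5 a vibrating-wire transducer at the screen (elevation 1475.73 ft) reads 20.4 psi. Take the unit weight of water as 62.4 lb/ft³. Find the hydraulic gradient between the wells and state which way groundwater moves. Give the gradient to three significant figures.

i ≈ 0.0146; groundwater flows toward the west

Total head at PZ-3: h = 1579.41 − 32.03 = 1547.38 ft.
Pressure head at PZ-5: ψ = 144·P/γ = 144 × 20.4 / 62.4 = 47.08 ft.
Total head at PZ-5: h = z + ψ = 1475.73 + 47.08 = 1522.81 ft.
Head difference: h(PZ-3) − h(PZ-5) = 1547.38 − 1522.81 = 24.57 ft.
Hydraulic gradient: i = |Δh| / L = 24.57 / 1687.7 = 0.0146.
Flow is from higher to lower head: from PZ-3 toward PZ-5, i.e. toward the west.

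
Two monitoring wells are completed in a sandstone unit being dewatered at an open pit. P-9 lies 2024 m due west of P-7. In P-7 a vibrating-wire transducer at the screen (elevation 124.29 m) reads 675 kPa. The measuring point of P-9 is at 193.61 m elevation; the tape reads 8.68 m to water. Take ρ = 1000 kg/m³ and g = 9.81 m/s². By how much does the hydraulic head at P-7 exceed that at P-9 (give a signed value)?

Δh ≈ 8.17 m

Pressure head at P-7: ψ = P/(ρg) = 675×1000 / (1000 × 9.81) = 68.81 m.
Total head at P-7: h = z + ψ = 124.29 + 68.81 = 193.10 m.
Total head at P-9: h = 193.61 − 8.68 = 184.93 m.
Head difference: h(P-7) − h(P-9) = 193.10 − 184.93 = 8.17 m.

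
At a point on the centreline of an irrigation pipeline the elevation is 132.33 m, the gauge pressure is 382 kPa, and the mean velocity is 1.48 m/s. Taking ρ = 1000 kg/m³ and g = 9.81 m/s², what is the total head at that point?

h ≈ 171.38 m

Pressure head ψ = P/(ρg) = 382×1000 / (1000 × 9.81) = 38.94 m.
Velocity head = v²/(2g) = 1.48² / (2 × 9.81) = 0.112 m.
h = z + ψ + v²/(2g) = 132.33 + 38.94 + 0.112 = 171.38 m.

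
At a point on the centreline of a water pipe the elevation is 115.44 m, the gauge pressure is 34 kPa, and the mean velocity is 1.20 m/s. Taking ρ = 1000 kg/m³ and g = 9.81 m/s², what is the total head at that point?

h ≈ 118.98 m

Pressure head ψ = P/(ρg) = 34×1000 / (1000 × 9.81) = 3.47 m.
Velocity head = v²/(2g) = 1.20² / (2 × 9.81) = 0.073 m.
h = z + ψ + v²/(2g) = 115.44 + 3.47 + 0.073 = 118.98 m.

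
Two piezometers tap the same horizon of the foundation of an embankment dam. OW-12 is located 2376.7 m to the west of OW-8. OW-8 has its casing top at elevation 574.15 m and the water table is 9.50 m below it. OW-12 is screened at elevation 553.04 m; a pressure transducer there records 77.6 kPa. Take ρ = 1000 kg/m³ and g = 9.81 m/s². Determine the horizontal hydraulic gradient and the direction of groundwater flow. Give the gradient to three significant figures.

i ≈ 0.00156; groundwater flows toward the west

Total head at OW-8: h = 574.15 − 9.50 = 564.65 m.
Pressure head at OW-12: ψ = P/(ρg) = 77.6×1000 / (1000 × 9.81) = 7.91 m.
Total head at OW-12: h = z + ψ = 553.04 + 7.91 = 560.95 m.
Head difference: h(OW-8) − h(OW-12) = 564.65 − 560.95 = 3.70 m.
Hydraulic gradient: i = |Δh| / L = 3.70 / 2376.7 = 0.00156.
Flow is from higher to lower head: from OW-8 toward OW-12, i.e. toward the west.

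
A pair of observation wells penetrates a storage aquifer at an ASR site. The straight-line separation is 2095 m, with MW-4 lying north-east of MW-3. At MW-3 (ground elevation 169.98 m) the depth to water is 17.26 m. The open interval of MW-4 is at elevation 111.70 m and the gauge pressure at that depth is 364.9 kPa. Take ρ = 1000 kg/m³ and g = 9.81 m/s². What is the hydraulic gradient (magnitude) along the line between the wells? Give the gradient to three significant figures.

i ≈ 0.00182

Total head at MW-3: h = 169.98 − 17.26 = 152.72 m.
Pressure head at MW-4: ψ = P/(ρg) = 364.9×1000 / (1000 × 9.81) = 37.20 m.
Total head at MW-4: h = z + ψ = 111.70 + 37.20 = 148.90 m.
Head difference: h(MW-3) − h(MW-4) = 152.72 − 148.90 = 3.82 m.
Hydraulic gradient: i = |Δh| / L = 3.82 / 2095 = 0.00182.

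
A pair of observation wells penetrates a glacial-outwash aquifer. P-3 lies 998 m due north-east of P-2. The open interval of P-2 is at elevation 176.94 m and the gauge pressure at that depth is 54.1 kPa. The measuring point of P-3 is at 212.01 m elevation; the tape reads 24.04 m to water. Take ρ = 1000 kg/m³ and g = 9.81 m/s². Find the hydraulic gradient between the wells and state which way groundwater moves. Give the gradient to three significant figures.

Pressure head at P-2: ψ = P/(ρg) = 54.1×1000 / (1000 × 9.81) = 5.51 m.
Total head at P-2: h = z + ψ = 176.94 + 5.51 = 182.45 m.
Total head at P-3: h = 212.01 − 24.04 = 187.97 m.
Head difference: h(P-2) − h(P-3) = 182.45 − 187.97 = -5.52 m.
Hydraulic gradient: i = |Δh| / L = 5.52 / 998 = 0.00553.
Flow is from higher to lower head: from P-3 toward P-2, i.e. toward the south-west.

i ≈ 0.00553; groundwater flows toward the south-west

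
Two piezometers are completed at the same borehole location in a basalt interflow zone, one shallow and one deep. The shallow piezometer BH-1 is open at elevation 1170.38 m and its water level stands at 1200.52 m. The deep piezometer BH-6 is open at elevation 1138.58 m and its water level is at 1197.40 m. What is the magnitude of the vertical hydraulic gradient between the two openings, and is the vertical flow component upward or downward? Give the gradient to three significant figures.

|i_v| ≈ 0.0981; vertical flow is downward

Total head at BH-1: h = 1200.52 m (water level in the standpipe).
Total head at BH-6: h = 1197.40 m.
Δh = h(BH-1) − h(BH-6) = 1200.52 − 1197.40 = 3.12 m.
Vertical separation Δz = 1170.38 − 1138.58 = 31.80 m.
|i_v| = |Δh| / Δz = 3.12 / 31.80 = 0.0981.
Head is higher in the shallow piezometer, so vertical flow is downward (recharge condition).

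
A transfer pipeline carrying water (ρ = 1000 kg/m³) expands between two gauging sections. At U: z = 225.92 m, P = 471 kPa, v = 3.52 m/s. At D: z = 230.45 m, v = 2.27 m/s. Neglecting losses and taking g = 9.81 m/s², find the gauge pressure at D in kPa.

Pressure head at U: ψ₁ = P₁/(ρg) = 471×1000 / (1000 × 9.81) = 48.01 m.
Velocity heads: v₁²/2g = 3.52²/19.62 = 0.632 m; v₂²/2g = 2.27²/19.62 = 0.263 m.
Total head H = z₁ + ψ₁ + v₁²/2g = 225.92 + 48.01 + 0.632 = 274.56 m.
ψ₂ = H − z₂ − v₂²/2g = 274.56 − 230.45 − 0.263 = 43.85 m.
P₂ = ρgψ₂ = 1000 × 9.81 × 43.85 ≈ 430 kPa.

P₂ ≈ 430 kPa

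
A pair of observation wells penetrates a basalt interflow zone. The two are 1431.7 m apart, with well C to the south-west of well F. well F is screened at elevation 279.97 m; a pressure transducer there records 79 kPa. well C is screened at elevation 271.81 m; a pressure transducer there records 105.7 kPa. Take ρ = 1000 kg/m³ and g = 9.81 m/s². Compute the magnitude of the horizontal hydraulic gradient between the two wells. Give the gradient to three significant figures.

Pressure head at well F: ψ = P/(ρg) = 79×1000 / (1000 × 9.81) = 8.05 m.
Total head at well F: h = z + ψ = 279.97 + 8.05 = 288.02 m.
Pressure head at well C: ψ = P/(ρg) = 105.7×1000 / (1000 × 9.81) = 10.77 m.
Total head at well C: h = z + ψ = 271.81 + 10.77 = 282.58 m.
Head difference: h(well F) − h(well C) = 288.02 − 282.58 = 5.44 m.
Hydraulic gradient: i = |Δh| / L = 5.44 / 1431.7 = 0.00380.

i ≈ 0.00380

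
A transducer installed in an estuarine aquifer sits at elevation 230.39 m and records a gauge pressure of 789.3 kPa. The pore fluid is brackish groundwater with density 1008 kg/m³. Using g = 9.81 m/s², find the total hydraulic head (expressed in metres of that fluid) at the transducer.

ψ = P/(ρg) = 789.3×1000 / (1008 × 9.81) = 79.82 m.
h = z + ψ = 230.39 + 79.82 = 310.21 m.

h ≈ 310.21 m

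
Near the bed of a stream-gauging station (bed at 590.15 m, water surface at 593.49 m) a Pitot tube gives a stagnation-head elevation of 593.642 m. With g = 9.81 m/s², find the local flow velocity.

v ≈ 1.73 m/s

Near the bed, under hydrostatic conditions, the piezometric head (z + ψ) equals the free-surface elevation, 593.49 m.
Velocity head = total − piezometric = 593.642 − 593.49 = 0.152 m.
v = √(2g·h_v) = √(2 × 9.81 × 0.152) = 1.73 m/s.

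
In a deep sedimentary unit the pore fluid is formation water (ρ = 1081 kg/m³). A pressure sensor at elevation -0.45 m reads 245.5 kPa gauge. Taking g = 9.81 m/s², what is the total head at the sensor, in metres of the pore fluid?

ψ = P/(ρg) = 245.5×1000 / (1081 × 9.81) = 23.15 m.
h = z + ψ = -0.45 + 23.15 = 22.70 m.

h ≈ 22.70 m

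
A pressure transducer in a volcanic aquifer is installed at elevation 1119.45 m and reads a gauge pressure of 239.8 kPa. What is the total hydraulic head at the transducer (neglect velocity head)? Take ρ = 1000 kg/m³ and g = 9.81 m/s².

ψ = P/(ρg) = 239.8×1000 / (1000 × 9.81) = 24.44 m.
h = z + ψ = 1119.45 + 24.44 = 1143.89 m.

h ≈ 1143.89 m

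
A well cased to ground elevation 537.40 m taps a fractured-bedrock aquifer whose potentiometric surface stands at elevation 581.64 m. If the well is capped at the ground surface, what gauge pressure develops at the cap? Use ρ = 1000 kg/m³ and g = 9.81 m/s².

Head above the cap: Δh = 581.64 − 537.40 = 44.24 m.
P = ρgΔh = 1000 × 9.81 × 44.24 = 433994 Pa ≈ 434 kPa.

P ≈ 434 kPa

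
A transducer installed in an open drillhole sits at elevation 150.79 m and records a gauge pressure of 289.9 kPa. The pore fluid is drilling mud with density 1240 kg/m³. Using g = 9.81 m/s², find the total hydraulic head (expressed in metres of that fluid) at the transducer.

h ≈ 174.62 m

ψ = P/(ρg) = 289.9×1000 / (1240 × 9.81) = 23.83 m.
h = z + ψ = 150.79 + 23.83 = 174.62 m.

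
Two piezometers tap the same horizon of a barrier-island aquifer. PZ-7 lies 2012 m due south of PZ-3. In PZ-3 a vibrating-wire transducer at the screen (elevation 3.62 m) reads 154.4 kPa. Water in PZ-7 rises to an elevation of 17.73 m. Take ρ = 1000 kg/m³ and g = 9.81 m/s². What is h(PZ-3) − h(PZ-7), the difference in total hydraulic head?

Pressure head at PZ-3: ψ = P/(ρg) = 154.4×1000 / (1000 × 9.81) = 15.74 m.
Total head at PZ-3: h = z + ψ = 3.62 + 15.74 = 19.36 m.
Total head at PZ-7: h = 17.73 m (water level in the piezometer is the total head).
Head difference: h(PZ-3) − h(PZ-7) = 19.36 − 17.73 = 1.63 m.

Δh ≈ 1.63 m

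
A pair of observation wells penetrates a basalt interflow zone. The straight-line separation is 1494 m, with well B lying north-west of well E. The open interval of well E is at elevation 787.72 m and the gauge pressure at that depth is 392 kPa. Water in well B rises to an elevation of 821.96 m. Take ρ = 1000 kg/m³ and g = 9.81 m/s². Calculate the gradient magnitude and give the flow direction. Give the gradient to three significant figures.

i ≈ 0.00383; groundwater flows toward the north-west

Pressure head at well E: ψ = P/(ρg) = 392×1000 / (1000 × 9.81) = 39.96 m.
Total head at well E: h = z + ψ = 787.72 + 39.96 = 827.68 m.
Total head at well B: h = 821.96 m (water level in the piezometer is the total head).
Head difference: h(well E) − h(well B) = 827.68 − 821.96 = 5.72 m.
Hydraulic gradient: i = |Δh| / L = 5.72 / 1494 = 0.00383.
Flow is from higher to lower head: from well E toward well B, i.e. toward the north-west.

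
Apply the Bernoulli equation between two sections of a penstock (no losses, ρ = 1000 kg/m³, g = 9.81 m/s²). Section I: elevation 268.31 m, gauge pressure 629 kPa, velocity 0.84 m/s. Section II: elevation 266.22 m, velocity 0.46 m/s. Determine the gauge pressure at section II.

P₂ ≈ 650 kPa

Pressure head at I: ψ₁ = P₁/(ρg) = 629×1000 / (1000 × 9.81) = 64.12 m.
Velocity heads: v₁²/2g = 0.84²/19.62 = 0.036 m; v₂²/2g = 0.46²/19.62 = 0.011 m.
Total head H = z₁ + ψ₁ + v₁²/2g = 268.31 + 64.12 + 0.036 = 332.47 m.
ψ₂ = H − z₂ − v₂²/2g = 332.47 − 266.22 − 0.011 = 66.24 m.
P₂ = ρgψ₂ = 1000 × 9.81 × 66.24 ≈ 650 kPa.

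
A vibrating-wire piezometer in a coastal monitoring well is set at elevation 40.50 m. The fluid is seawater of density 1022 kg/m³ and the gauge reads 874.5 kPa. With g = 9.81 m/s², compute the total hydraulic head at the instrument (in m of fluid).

h ≈ 127.72 m

ψ = P/(ρg) = 874.5×1000 / (1022 × 9.81) = 87.22 m.
h = z + ψ = 40.50 + 87.22 = 127.72 m.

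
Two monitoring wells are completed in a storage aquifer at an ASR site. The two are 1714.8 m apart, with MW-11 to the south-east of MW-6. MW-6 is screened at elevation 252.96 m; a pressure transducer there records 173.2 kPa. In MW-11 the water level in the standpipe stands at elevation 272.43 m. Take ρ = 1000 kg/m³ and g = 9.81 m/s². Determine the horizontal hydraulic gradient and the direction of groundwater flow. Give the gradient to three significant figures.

i ≈ 0.00106; groundwater flows toward the north-west

Pressure head at MW-6: ψ = P/(ρg) = 173.2×1000 / (1000 × 9.81) = 17.66 m.
Total head at MW-6: h = z + ψ = 252.96 + 17.66 = 270.62 m.
Total head at MW-11: h = 272.43 m (water level in the piezometer is the total head).
Head difference: h(MW-6) − h(MW-11) = 270.62 − 272.43 = -1.81 m.
Hydraulic gradient: i = |Δh| / L = 1.81 / 1714.8 = 0.00106.
Flow is from higher to lower head: from MW-11 toward MW-6, i.e. toward the north-west.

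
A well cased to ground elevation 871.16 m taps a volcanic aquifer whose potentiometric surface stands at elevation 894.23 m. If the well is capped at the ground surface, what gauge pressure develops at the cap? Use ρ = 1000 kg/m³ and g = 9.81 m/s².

P ≈ 226 kPa

Head above the cap: Δh = 894.23 − 871.16 = 23.07 m.
P = ρgΔh = 1000 × 9.81 × 23.07 = 226317 Pa ≈ 226 kPa.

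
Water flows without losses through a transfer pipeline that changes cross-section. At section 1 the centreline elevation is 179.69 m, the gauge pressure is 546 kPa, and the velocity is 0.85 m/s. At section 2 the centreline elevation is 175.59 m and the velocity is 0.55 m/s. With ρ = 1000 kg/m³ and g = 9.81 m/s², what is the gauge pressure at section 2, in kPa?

P₂ ≈ 586 kPa

Pressure head at 1: ψ₁ = P₁/(ρg) = 546×1000 / (1000 × 9.81) = 55.66 m.
Velocity heads: v₁²/2g = 0.85²/19.62 = 0.037 m; v₂²/2g = 0.55²/19.62 = 0.015 m.
Total head H = z₁ + ψ₁ + v₁²/2g = 179.69 + 55.66 + 0.037 = 235.39 m.
ψ₂ = H − z₂ − v₂²/2g = 235.39 − 175.59 − 0.015 = 59.78 m.
P₂ = ρgψ₂ = 1000 × 9.81 × 59.78 ≈ 586 kPa.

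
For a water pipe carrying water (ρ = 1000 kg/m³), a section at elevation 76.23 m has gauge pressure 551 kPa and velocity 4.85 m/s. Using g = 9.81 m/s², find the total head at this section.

h ≈ 133.60 m

Pressure head ψ = P/(ρg) = 551×1000 / (1000 × 9.81) = 56.17 m.
Velocity head = v²/(2g) = 4.85² / (2 × 9.81) = 1.199 m.
h = z + ψ + v²/(2g) = 76.23 + 56.17 + 1.199 = 133.60 m.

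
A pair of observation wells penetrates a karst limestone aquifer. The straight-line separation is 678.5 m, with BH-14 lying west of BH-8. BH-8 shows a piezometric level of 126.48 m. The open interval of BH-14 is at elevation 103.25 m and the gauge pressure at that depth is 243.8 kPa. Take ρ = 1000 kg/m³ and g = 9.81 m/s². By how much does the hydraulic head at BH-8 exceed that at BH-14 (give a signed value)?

Total head at BH-8: h = 126.48 m (water level in the piezometer is the total head).
Pressure head at BH-14: ψ = P/(ρg) = 243.8×1000 / (1000 × 9.81) = 24.85 m.
Total head at BH-14: h = z + ψ = 103.25 + 24.85 = 128.10 m.
Head difference: h(BH-8) − h(BH-14) = 126.48 − 128.10 = -1.62 m.

Δh ≈ -1.62 m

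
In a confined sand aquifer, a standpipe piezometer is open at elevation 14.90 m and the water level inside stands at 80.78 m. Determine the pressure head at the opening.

Total head h = 80.78 m (the water-surface elevation in the piezometer).
Pressure head ψ = h − z = 80.78 − 14.90 = 65.88 m.

ψ ≈ 65.88 m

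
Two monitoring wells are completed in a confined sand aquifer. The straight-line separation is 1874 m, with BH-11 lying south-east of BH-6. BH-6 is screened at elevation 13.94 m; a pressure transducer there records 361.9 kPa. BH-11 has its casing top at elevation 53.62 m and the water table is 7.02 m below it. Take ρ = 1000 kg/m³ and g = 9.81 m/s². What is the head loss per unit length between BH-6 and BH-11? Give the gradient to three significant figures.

i ≈ 0.00226 m/m

Pressure head at BH-6: ψ = P/(ρg) = 361.9×1000 / (1000 × 9.81) = 36.89 m.
Total head at BH-6: h = z + ψ = 13.94 + 36.89 = 50.83 m.
Total head at BH-11: h = 53.62 − 7.02 = 46.60 m.
Head difference: h(BH-6) − h(BH-11) = 50.83 − 46.60 = 4.23 m.
Hydraulic gradient: i = |Δh| / L = 4.23 / 1874 = 0.00226.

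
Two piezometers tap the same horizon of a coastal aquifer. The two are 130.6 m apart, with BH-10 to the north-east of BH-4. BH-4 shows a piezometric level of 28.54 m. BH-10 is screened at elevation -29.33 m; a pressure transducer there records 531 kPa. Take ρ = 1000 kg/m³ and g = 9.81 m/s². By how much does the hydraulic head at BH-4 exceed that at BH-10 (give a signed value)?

Δh ≈ 3.74 m

Total head at BH-4: h = 28.54 m (water level in the piezometer is the total head).
Pressure head at BH-10: ψ = P/(ρg) = 531×1000 / (1000 × 9.81) = 54.13 m.
Total head at BH-10: h = z + ψ = -29.33 + 54.13 = 24.80 m.
Head difference: h(BH-4) − h(BH-10) = 28.54 − 24.80 = 3.74 m.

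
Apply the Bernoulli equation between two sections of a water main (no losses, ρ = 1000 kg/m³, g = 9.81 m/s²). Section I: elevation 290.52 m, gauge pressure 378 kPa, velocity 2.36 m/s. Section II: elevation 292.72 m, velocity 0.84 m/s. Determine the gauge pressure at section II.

P₂ ≈ 359 kPa

Pressure head at I: ψ₁ = P₁/(ρg) = 378×1000 / (1000 × 9.81) = 38.53 m.
Velocity heads: v₁²/2g = 2.36²/19.62 = 0.284 m; v₂²/2g = 0.84²/19.62 = 0.036 m.
Total head H = z₁ + ψ₁ + v₁²/2g = 290.52 + 38.53 + 0.284 = 329.33 m.
ψ₂ = H − z₂ − v₂²/2g = 329.33 − 292.72 − 0.036 = 36.57 m.
P₂ = ρgψ₂ = 1000 × 9.81 × 36.57 ≈ 359 kPa.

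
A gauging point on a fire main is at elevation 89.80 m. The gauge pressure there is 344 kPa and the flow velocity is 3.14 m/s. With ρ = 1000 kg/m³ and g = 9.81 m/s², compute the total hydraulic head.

h ≈ 125.37 m

Pressure head ψ = P/(ρg) = 344×1000 / (1000 × 9.81) = 35.07 m.
Velocity head = v²/(2g) = 3.14² / (2 × 9.81) = 0.503 m.
h = z + ψ + v²/(2g) = 89.80 + 35.07 + 0.503 = 125.37 m.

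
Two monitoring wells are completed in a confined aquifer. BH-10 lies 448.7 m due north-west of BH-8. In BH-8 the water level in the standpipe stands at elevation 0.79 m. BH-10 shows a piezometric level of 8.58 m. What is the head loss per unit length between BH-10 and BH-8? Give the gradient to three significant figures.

i ≈ 0.0174 m/m

Total head at BH-8: h = 0.79 m (water level in the piezometer is the total head).
Total head at BH-10: h = 8.58 m (water level in the piezometer is the total head).
Head difference: h(BH-8) − h(BH-10) = 0.79 − 8.58 = -7.79 m.
Hydraulic gradient: i = |Δh| / L = 7.79 / 448.7 = 0.0174.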